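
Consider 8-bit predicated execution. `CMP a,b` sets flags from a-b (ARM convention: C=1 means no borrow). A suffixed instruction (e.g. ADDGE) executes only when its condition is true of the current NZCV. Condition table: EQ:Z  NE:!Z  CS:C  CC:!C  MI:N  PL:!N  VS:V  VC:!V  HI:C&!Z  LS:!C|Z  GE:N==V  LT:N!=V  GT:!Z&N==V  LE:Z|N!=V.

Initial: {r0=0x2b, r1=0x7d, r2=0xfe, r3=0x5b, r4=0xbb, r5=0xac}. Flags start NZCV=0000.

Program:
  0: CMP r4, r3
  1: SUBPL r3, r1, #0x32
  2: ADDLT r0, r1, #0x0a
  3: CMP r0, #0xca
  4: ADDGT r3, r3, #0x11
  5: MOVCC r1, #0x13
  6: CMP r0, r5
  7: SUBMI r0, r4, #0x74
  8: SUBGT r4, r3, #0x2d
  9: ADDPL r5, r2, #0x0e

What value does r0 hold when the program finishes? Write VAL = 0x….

VAL = 0x47

[0] flags=0011 → (cmp)
[1] flags=0011 PL?T → r3=0x4b
[2] flags=0011 LT?T → r0=0x87
[3] flags=1000 → (cmp)
[4] flags=1000 GT?F → skip
[5] flags=1000 CC?T → r1=0x13
[6] flags=1000 → (cmp)
[7] flags=1000 MI?T → r0=0x47
[8] flags=1000 GT?F → skip
[9] flags=1000 PL?F → skip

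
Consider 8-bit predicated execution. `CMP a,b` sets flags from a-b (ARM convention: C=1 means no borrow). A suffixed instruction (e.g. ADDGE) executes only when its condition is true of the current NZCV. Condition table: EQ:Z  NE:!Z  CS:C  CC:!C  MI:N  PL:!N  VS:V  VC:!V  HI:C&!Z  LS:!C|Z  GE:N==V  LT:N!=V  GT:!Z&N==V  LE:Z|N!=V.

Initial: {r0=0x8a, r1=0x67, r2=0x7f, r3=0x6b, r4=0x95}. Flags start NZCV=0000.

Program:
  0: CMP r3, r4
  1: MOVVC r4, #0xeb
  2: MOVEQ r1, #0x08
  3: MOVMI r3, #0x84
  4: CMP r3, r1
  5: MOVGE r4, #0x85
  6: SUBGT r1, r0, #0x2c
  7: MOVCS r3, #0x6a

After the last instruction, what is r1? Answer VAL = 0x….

VAL = 0x67

0: ✓ CMP  NZCV=1001
1: · MOVVC
2: · MOVEQ
3: ✓ MOVMI  r3←0x84
4: ✓ CMP  NZCV=0011
5: · MOVGE
6: · SUBGT
7: ✓ MOVCS  r3←0x6a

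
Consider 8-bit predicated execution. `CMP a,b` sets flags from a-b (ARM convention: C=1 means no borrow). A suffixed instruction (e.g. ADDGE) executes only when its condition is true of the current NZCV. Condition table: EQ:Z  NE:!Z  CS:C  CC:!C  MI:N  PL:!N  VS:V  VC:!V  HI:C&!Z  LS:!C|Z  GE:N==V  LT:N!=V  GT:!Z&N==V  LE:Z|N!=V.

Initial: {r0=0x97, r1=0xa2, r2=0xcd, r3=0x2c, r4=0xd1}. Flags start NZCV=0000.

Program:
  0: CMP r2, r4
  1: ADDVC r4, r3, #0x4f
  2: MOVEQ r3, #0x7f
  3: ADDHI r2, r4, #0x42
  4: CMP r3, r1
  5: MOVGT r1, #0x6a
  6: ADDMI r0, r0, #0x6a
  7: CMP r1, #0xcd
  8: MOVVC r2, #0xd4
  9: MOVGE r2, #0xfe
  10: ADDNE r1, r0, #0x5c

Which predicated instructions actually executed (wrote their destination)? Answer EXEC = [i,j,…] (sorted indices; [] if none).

EXEC = [1,5,6,9,10]

[0] flags=1000 → (cmp)
[1] flags=1000 VC?T → r4=0x7b
[2] flags=1000 EQ?F → skip
[3] flags=1000 HI?F → skip
[4] flags=1001 → (cmp)
[5] flags=1001 GT?T → r1=0x6a
[6] flags=1001 MI?T → r0=0x01
[7] flags=1001 → (cmp)
[8] flags=1001 VC?F → skip
[9] flags=1001 GE?T → r2=0xfe
[10] flags=1001 NE?T → r1=0x5d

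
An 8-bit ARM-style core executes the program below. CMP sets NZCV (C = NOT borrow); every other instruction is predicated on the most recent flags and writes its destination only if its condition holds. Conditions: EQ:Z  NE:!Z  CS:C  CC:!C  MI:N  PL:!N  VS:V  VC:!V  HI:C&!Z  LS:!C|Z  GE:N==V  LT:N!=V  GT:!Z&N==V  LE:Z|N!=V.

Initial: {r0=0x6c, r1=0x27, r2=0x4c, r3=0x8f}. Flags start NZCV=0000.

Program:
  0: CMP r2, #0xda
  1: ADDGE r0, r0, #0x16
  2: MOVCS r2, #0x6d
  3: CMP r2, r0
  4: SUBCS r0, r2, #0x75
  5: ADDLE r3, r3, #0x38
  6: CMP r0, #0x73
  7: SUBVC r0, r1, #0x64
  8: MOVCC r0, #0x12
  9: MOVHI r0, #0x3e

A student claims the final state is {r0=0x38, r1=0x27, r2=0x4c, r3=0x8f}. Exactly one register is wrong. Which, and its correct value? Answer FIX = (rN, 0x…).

FIX = (r0, 0x3e)

0: ✓ CMP  NZCV=0000
1: ✓ ADDGE  r0←0x82
2: · MOVCS
3: ✓ CMP  NZCV=1001
4: · SUBCS
5: · ADDLE
6: ✓ CMP  NZCV=0011
7: · SUBVC
8: · MOVCC
9: ✓ MOVHI  r0←0x3e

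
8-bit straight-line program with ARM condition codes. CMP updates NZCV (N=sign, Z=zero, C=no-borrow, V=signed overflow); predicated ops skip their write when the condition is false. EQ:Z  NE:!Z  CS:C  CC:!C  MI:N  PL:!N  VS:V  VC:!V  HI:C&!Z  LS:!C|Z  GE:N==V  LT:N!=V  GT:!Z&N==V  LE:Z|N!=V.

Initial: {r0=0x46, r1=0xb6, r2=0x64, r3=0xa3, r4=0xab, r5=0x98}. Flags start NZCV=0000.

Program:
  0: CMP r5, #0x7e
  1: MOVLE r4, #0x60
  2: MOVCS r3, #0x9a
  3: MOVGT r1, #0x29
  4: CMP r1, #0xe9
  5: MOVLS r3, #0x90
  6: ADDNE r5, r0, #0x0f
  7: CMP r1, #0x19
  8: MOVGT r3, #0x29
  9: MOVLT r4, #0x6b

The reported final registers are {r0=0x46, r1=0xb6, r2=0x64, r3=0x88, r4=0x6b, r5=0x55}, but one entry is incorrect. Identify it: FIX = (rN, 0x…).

0: ✓ CMP  NZCV=0011
1: ✓ MOVLE  r4←0x60
2: ✓ MOVCS  r3←0x9a
3: · MOVGT
4: ✓ CMP  NZCV=1000
5: ✓ MOVLS  r3←0x90
6: ✓ ADDNE  r5←0x55
7: ✓ CMP  NZCV=1010
8: · MOVGT
9: ✓ MOVLT  r4←0x6b

FIX = (r3, 0x90)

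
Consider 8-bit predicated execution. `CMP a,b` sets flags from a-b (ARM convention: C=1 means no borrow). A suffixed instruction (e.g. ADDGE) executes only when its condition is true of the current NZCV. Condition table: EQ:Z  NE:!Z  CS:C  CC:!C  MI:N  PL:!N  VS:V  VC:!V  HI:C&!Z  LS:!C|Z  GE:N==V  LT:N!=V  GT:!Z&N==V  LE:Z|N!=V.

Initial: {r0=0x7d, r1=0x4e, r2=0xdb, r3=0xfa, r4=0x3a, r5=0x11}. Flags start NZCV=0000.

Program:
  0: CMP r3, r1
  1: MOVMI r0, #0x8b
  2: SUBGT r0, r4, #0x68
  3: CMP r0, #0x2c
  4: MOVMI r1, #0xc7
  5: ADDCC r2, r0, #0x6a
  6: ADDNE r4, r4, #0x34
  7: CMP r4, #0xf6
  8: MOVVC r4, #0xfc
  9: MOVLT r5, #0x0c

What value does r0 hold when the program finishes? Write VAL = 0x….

VAL = 0x8b

0: ✓ CMP  NZCV=1010
1: ✓ MOVMI  r0←0x8b
2: · SUBGT
3: ✓ CMP  NZCV=0011
4: · MOVMI
5: · ADDCC
6: ✓ ADDNE  r4←0x6e
7: ✓ CMP  NZCV=0000
8: ✓ MOVVC  r4←0xfc
9: · MOVLT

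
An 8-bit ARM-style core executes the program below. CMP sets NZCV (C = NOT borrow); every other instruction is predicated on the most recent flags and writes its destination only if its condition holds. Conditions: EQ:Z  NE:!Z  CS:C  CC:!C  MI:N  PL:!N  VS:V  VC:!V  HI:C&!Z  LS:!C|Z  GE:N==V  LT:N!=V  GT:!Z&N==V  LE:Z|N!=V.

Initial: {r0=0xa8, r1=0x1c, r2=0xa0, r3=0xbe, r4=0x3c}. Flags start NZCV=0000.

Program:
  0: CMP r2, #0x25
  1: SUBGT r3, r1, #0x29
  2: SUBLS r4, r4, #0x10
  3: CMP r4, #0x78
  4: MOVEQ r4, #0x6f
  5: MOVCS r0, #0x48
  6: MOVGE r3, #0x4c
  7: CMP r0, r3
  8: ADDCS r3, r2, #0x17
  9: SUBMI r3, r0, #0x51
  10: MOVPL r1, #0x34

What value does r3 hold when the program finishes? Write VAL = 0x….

VAL = 0x57

[0] flags=0011 → (cmp)
[1] flags=0011 GT?F → skip
[2] flags=0011 LS?F → skip
[3] flags=1000 → (cmp)
[4] flags=1000 EQ?F → skip
[5] flags=1000 CS?F → skip
[6] flags=1000 GE?F → skip
[7] flags=1000 → (cmp)
[8] flags=1000 CS?F → skip
[9] flags=1000 MI?T → r3=0x57
[10] flags=1000 PL?F → skip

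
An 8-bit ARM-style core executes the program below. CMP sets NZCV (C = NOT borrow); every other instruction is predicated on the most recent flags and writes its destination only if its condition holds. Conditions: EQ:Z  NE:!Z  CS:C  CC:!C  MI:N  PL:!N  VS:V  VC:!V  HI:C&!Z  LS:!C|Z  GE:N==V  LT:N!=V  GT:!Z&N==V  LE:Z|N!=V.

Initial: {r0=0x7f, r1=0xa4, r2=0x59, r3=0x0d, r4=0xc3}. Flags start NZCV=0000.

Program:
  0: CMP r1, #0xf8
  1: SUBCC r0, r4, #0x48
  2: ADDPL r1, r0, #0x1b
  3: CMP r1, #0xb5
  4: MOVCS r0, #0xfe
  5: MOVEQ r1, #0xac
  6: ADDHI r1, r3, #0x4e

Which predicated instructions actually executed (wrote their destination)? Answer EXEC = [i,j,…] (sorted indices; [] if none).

EXEC = [1]

0: ✓ CMP  NZCV=1000
1: ✓ SUBCC  r0←0x7b
2: · ADDPL
3: ✓ CMP  NZCV=1000
4: · MOVCS
5: · MOVEQ
6: · ADDHI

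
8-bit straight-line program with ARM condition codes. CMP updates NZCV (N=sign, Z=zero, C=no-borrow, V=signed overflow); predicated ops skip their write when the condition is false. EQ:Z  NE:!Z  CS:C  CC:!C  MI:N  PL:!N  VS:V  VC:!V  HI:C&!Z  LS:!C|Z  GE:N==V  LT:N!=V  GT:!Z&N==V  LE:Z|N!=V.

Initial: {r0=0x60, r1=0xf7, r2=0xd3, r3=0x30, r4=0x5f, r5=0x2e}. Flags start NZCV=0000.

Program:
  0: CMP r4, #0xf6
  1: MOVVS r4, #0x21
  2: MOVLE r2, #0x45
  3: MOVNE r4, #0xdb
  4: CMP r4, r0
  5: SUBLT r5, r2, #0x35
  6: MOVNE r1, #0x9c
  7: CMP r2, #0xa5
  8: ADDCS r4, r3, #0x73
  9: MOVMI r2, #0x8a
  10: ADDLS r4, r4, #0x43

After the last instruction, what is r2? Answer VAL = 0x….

[0] flags=0000 → (cmp)
[1] flags=0000 VS?F → skip
[2] flags=0000 LE?F → skip
[3] flags=0000 NE?T → r4=0xdb
[4] flags=0011 → (cmp)
[5] flags=0011 LT?T → r5=0x9e
[6] flags=0011 NE?T → r1=0x9c
[7] flags=0010 → (cmp)
[8] flags=0010 CS?T → r4=0xa3
[9] flags=0010 MI?F → skip
[10] flags=0010 LS?F → skip

VAL = 0xd3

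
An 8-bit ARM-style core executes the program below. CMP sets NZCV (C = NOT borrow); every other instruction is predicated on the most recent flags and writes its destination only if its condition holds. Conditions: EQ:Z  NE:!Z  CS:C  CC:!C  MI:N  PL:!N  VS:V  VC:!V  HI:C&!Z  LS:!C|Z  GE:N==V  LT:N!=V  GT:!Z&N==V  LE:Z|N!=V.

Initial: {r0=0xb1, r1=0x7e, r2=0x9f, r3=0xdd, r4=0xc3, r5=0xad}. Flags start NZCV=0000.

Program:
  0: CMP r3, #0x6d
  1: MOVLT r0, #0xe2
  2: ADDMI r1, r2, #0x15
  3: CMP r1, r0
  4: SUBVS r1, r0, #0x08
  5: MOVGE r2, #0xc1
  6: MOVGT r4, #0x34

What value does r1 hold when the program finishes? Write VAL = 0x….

0: ✓ CMP  NZCV=0011
1: ✓ MOVLT  r0←0xe2
2: · ADDMI
3: ✓ CMP  NZCV=1001
4: ✓ SUBVS  r1←0xda
5: ✓ MOVGE  r2←0xc1
6: ✓ MOVGT  r4←0x34

VAL = 0xda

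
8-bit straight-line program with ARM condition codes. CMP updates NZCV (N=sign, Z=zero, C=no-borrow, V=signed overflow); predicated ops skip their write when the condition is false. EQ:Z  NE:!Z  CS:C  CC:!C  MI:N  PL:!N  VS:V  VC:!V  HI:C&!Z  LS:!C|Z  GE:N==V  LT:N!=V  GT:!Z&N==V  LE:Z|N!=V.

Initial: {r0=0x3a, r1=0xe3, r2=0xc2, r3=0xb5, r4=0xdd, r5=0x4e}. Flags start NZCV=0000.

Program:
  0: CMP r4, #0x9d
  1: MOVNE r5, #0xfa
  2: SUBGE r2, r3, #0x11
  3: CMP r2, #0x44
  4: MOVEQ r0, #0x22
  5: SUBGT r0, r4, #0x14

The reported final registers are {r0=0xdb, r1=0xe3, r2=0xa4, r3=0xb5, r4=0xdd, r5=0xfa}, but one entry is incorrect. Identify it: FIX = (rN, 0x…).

FIX = (r0, 0x3a)

0: ✓ CMP  NZCV=0010
1: ✓ MOVNE  r5←0xfa
2: ✓ SUBGE  r2←0xa4
3: ✓ CMP  NZCV=0011
4: · MOVEQ
5: · SUBGT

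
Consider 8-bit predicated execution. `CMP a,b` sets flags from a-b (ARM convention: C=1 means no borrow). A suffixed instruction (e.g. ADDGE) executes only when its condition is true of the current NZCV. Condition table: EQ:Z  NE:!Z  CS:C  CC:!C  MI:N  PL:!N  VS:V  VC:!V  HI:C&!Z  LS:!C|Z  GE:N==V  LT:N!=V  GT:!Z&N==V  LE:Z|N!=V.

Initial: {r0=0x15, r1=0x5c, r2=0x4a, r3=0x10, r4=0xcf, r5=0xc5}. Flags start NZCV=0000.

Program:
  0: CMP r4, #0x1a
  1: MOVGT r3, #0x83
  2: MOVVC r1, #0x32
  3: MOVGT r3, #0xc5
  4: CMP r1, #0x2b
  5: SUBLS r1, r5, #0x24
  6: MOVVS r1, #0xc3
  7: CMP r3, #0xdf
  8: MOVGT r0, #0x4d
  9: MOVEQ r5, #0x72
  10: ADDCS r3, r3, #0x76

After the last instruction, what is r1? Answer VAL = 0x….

VAL = 0x32

[0] flags=1010 → (cmp)
[1] flags=1010 GT?F → skip
[2] flags=1010 VC?T → r1=0x32
[3] flags=1010 GT?F → skip
[4] flags=0010 → (cmp)
[5] flags=0010 LS?F → skip
[6] flags=0010 VS?F → skip
[7] flags=0000 → (cmp)
[8] flags=0000 GT?T → r0=0x4d
[9] flags=0000 EQ?F → skip
[10] flags=0000 CS?F → skip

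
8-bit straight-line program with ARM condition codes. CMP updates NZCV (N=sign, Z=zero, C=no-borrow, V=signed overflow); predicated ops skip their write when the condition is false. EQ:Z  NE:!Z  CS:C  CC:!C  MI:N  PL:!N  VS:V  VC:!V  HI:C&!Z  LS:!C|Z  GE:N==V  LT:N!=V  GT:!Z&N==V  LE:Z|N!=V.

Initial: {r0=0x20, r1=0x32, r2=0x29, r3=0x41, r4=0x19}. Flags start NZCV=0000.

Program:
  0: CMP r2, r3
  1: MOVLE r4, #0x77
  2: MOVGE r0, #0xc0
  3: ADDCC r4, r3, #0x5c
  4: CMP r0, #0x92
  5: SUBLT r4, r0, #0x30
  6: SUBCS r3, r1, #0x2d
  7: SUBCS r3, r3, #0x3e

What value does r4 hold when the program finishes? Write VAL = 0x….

VAL = 0x9d

0: ✓ CMP  NZCV=1000
1: ✓ MOVLE  r4←0x77
2: · MOVGE
3: ✓ ADDCC  r4←0x9d
4: ✓ CMP  NZCV=1001
5: · SUBLT
6: · SUBCS
7: · SUBCS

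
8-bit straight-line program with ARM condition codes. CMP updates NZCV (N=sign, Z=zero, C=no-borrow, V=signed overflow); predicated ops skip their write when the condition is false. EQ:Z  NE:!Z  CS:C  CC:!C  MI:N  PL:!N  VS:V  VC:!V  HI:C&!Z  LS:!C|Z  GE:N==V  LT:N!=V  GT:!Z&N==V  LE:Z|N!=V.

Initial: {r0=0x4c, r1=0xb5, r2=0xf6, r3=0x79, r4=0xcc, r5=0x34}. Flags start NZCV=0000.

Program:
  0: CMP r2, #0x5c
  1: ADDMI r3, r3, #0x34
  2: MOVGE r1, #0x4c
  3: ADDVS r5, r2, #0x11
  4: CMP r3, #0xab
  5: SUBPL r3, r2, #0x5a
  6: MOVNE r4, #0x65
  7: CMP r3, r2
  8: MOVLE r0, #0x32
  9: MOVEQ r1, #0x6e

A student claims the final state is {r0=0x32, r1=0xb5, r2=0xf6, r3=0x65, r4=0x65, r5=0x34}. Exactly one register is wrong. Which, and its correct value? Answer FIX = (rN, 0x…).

0: ✓ CMP  NZCV=1010
1: ✓ ADDMI  r3←0xad
2: · MOVGE
3: · ADDVS
4: ✓ CMP  NZCV=0010
5: ✓ SUBPL  r3←0x9c
6: ✓ MOVNE  r4←0x65
7: ✓ CMP  NZCV=1000
8: ✓ MOVLE  r0←0x32
9: · MOVEQ

FIX = (r3, 0x9c)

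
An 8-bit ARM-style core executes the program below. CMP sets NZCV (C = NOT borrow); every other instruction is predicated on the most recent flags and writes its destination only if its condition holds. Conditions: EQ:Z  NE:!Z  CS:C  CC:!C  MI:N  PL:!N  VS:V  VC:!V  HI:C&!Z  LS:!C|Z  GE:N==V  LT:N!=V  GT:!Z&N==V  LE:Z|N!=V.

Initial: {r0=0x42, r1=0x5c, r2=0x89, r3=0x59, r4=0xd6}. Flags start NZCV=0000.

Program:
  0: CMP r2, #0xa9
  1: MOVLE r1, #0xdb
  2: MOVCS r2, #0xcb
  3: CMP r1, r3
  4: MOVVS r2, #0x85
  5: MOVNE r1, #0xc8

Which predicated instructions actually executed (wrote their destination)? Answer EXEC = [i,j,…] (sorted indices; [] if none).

0: ✓ CMP  NZCV=1000
1: ✓ MOVLE  r1←0xdb
2: · MOVCS
3: ✓ CMP  NZCV=1010
4: · MOVVS
5: ✓ MOVNE  r1←0xc8

EXEC = [1,5]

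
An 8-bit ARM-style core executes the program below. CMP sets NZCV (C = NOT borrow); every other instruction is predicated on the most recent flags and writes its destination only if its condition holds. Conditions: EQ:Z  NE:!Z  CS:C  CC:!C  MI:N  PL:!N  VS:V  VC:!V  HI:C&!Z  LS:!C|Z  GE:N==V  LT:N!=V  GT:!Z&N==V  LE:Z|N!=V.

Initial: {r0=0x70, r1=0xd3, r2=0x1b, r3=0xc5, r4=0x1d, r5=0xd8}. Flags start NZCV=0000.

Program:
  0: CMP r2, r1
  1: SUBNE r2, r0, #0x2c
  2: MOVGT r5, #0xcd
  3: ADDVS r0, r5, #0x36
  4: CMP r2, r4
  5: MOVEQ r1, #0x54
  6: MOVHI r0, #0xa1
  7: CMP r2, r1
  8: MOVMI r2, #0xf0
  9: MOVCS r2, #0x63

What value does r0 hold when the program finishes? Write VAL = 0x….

VAL = 0xa1

[0] flags=0000 → (cmp)
[1] flags=0000 NE?T → r2=0x44
[2] flags=0000 GT?T → r5=0xcd
[3] flags=0000 VS?F → skip
[4] flags=0010 → (cmp)
[5] flags=0010 EQ?F → skip
[6] flags=0010 HI?T → r0=0xa1
[7] flags=0000 → (cmp)
[8] flags=0000 MI?F → skip
[9] flags=0000 CS?F → skip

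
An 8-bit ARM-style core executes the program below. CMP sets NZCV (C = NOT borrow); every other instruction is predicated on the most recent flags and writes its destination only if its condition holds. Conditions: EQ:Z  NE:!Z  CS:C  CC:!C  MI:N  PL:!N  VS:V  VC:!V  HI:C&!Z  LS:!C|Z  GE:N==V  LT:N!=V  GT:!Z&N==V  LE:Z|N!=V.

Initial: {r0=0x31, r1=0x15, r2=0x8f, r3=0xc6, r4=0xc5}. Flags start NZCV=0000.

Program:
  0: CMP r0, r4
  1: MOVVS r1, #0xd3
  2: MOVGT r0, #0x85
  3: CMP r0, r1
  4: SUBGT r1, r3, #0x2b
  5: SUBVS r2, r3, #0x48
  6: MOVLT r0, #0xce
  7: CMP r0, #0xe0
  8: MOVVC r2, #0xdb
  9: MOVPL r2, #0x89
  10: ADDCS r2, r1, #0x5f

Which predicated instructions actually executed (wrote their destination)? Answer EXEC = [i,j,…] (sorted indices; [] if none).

[0] flags=0000 → (cmp)
[1] flags=0000 VS?F → skip
[2] flags=0000 GT?T → r0=0x85
[3] flags=0011 → (cmp)
[4] flags=0011 GT?F → skip
[5] flags=0011 VS?T → r2=0x7e
[6] flags=0011 LT?T → r0=0xce
[7] flags=1000 → (cmp)
[8] flags=1000 VC?T → r2=0xdb
[9] flags=1000 PL?F → skip
[10] flags=1000 CS?F → skip

EXEC = [2,5,6,8]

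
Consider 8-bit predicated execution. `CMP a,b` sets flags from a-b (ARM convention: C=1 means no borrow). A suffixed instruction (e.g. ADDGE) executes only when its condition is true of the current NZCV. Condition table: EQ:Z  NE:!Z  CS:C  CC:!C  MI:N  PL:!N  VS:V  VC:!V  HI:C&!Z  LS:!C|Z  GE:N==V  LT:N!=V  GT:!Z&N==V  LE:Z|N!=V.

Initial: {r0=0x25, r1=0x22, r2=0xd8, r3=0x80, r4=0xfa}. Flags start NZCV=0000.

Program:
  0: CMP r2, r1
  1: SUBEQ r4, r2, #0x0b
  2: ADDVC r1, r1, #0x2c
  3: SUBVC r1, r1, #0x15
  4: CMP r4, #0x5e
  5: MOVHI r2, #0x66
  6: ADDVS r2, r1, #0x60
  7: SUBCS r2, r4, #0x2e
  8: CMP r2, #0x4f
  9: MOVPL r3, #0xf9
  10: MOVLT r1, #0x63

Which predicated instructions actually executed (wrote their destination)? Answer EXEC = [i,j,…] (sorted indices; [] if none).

EXEC = [2,3,5,7,9,10]

[0] flags=1010 → (cmp)
[1] flags=1010 EQ?F → skip
[2] flags=1010 VC?T → r1=0x4e
[3] flags=1010 VC?T → r1=0x39
[4] flags=1010 → (cmp)
[5] flags=1010 HI?T → r2=0x66
[6] flags=1010 VS?F → skip
[7] flags=1010 CS?T → r2=0xcc
[8] flags=0011 → (cmp)
[9] flags=0011 PL?T → r3=0xf9
[10] flags=0011 LT?T → r1=0x63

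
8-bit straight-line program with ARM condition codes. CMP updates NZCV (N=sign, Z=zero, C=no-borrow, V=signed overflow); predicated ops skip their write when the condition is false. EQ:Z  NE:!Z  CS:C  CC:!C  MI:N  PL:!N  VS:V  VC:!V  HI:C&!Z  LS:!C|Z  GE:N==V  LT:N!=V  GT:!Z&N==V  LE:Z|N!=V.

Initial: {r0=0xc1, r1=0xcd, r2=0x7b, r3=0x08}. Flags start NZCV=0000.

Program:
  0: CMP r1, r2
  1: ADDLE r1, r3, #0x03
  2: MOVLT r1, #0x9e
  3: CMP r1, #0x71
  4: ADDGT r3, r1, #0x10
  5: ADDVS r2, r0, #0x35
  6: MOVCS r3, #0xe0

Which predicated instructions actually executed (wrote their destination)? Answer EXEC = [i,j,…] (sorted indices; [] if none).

0: ✓ CMP  NZCV=0011
1: ✓ ADDLE  r1←0x0b
2: ✓ MOVLT  r1←0x9e
3: ✓ CMP  NZCV=0011
4: · ADDGT
5: ✓ ADDVS  r2←0xf6
6: ✓ MOVCS  r3←0xe0

EXEC = [1,2,5,6]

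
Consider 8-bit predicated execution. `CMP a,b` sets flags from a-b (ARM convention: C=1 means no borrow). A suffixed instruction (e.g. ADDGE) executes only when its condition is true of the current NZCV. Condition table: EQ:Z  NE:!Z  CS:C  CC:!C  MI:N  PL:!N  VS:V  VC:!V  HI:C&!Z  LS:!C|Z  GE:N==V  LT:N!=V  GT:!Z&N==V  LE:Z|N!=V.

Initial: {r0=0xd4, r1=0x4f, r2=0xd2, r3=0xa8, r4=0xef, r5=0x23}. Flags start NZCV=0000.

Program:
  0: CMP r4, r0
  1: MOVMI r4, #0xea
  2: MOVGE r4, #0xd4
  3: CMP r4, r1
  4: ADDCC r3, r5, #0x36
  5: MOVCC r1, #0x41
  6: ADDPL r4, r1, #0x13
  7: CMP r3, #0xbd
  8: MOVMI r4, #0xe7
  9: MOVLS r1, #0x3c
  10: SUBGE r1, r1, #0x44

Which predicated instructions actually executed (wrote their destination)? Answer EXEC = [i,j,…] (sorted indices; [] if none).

EXEC = [2,8,9]

0: ✓ CMP  NZCV=0010
1: · MOVMI
2: ✓ MOVGE  r4←0xd4
3: ✓ CMP  NZCV=1010
4: · ADDCC
5: · MOVCC
6: · ADDPL
7: ✓ CMP  NZCV=1000
8: ✓ MOVMI  r4←0xe7
9: ✓ MOVLS  r1←0x3c
10: · SUBGE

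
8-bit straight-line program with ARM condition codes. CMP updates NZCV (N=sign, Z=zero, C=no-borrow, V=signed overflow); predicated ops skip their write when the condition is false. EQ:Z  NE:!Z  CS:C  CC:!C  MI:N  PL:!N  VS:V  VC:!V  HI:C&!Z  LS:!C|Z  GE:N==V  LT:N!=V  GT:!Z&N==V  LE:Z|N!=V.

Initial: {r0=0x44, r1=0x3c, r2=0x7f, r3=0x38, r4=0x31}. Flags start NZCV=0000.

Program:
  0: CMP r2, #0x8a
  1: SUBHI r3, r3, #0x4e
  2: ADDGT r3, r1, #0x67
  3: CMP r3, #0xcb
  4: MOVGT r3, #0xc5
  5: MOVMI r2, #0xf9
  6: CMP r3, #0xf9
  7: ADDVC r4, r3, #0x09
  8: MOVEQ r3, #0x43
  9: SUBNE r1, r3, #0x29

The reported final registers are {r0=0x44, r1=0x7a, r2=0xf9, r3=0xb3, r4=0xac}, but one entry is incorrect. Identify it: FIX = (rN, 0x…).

0: ✓ CMP  NZCV=1001
1: · SUBHI
2: ✓ ADDGT  r3←0xa3
3: ✓ CMP  NZCV=1000
4: · MOVGT
5: ✓ MOVMI  r2←0xf9
6: ✓ CMP  NZCV=1000
7: ✓ ADDVC  r4←0xac
8: · MOVEQ
9: ✓ SUBNE  r1←0x7a

FIX = (r3, 0xa3)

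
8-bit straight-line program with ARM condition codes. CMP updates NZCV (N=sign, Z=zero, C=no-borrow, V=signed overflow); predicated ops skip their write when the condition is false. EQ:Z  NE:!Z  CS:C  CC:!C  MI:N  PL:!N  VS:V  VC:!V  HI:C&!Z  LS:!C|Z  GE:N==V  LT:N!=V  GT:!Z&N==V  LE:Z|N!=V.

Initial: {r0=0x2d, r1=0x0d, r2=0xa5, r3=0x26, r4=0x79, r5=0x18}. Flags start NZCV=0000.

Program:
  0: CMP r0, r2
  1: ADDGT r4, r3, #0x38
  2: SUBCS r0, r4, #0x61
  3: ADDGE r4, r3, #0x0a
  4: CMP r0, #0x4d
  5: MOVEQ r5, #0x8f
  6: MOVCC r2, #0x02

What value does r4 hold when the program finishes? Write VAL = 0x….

[0] flags=1001 → (cmp)
[1] flags=1001 GT?T → r4=0x5e
[2] flags=1001 CS?F → skip
[3] flags=1001 GE?T → r4=0x30
[4] flags=1000 → (cmp)
[5] flags=1000 EQ?F → skip
[6] flags=1000 CC?T → r2=0x02

VAL = 0x30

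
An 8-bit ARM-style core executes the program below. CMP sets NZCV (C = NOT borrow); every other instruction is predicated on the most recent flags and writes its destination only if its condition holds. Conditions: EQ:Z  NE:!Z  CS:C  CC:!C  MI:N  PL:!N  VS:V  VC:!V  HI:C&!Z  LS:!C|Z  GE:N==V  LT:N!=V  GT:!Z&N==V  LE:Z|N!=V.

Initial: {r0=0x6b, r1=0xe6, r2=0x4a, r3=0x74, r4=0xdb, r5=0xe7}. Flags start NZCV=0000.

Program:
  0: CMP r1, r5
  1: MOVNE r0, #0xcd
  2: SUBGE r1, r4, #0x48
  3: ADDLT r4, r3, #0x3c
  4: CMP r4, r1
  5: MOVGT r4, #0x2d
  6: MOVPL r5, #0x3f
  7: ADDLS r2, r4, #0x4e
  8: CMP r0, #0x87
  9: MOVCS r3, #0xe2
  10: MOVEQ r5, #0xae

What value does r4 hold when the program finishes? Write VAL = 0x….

[0] flags=1000 → (cmp)
[1] flags=1000 NE?T → r0=0xcd
[2] flags=1000 GE?F → skip
[3] flags=1000 LT?T → r4=0xb0
[4] flags=1000 → (cmp)
[5] flags=1000 GT?F → skip
[6] flags=1000 PL?F → skip
[7] flags=1000 LS?T → r2=0xfe
[8] flags=0010 → (cmp)
[9] flags=0010 CS?T → r3=0xe2
[10] flags=0010 EQ?F → skip

VAL = 0xb0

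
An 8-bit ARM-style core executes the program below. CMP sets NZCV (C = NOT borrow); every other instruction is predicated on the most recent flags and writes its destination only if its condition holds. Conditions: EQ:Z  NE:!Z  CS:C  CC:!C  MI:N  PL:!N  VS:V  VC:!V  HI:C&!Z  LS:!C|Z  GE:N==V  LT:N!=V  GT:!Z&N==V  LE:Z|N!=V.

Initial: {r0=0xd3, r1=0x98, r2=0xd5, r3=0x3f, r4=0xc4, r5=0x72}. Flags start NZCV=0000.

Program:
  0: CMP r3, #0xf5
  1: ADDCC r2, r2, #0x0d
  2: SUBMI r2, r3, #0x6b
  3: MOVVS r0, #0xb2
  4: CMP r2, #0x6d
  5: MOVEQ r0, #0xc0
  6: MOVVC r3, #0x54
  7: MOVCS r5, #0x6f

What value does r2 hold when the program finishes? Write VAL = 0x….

0: ✓ CMP  NZCV=0000
1: ✓ ADDCC  r2←0xe2
2: · SUBMI
3: · MOVVS
4: ✓ CMP  NZCV=0011
5: · MOVEQ
6: · MOVVC
7: ✓ MOVCS  r5←0x6f

VAL = 0xe2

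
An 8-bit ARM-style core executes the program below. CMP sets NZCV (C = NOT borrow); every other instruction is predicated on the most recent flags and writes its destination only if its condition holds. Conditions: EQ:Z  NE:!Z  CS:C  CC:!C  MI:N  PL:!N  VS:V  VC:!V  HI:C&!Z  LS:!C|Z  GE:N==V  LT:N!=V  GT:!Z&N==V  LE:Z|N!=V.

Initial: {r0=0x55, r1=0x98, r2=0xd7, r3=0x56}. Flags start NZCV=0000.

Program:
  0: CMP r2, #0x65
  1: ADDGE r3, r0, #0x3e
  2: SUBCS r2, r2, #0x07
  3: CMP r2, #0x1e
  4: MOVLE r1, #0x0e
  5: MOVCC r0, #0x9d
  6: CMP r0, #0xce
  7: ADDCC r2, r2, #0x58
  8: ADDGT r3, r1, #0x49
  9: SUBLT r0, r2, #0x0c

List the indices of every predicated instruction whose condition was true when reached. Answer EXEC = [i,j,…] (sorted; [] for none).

EXEC = [2,4,7,8]

[0] flags=0011 → (cmp)
[1] flags=0011 GE?F → skip
[2] flags=0011 CS?T → r2=0xd0
[3] flags=1010 → (cmp)
[4] flags=1010 LE?T → r1=0x0e
[5] flags=1010 CC?F → skip
[6] flags=1001 → (cmp)
[7] flags=1001 CC?T → r2=0x28
[8] flags=1001 GT?T → r3=0x57
[9] flags=1001 LT?F → skip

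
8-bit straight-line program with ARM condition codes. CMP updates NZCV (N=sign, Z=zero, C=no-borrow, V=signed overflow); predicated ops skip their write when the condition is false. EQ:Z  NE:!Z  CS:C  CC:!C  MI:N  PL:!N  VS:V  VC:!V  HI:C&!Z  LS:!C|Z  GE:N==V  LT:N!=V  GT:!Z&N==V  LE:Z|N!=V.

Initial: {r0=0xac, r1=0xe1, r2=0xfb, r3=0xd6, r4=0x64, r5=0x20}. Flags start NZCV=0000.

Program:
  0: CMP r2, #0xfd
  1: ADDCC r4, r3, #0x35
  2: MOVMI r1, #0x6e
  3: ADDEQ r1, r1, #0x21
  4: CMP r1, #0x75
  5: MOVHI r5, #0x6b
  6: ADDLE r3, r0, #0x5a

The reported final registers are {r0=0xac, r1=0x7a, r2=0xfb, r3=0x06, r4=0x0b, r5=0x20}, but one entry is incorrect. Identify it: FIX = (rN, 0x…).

FIX = (r1, 0x6e)

0: ✓ CMP  NZCV=1000
1: ✓ ADDCC  r4←0x0b
2: ✓ MOVMI  r1←0x6e
3: · ADDEQ
4: ✓ CMP  NZCV=1000
5: · MOVHI
6: ✓ ADDLE  r3←0x06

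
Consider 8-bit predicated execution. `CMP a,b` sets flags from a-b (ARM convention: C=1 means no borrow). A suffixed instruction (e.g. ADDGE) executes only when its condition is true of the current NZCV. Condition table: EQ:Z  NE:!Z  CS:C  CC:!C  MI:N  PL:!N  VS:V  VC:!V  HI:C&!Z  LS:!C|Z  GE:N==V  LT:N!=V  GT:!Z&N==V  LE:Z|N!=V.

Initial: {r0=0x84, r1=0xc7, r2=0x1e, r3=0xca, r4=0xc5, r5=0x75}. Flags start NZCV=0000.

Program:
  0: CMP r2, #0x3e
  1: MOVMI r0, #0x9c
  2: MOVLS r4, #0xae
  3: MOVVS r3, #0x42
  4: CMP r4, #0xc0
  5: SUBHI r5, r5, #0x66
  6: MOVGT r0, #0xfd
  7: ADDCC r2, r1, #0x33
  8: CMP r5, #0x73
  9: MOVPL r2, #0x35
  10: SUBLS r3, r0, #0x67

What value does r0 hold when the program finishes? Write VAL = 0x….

0: ✓ CMP  NZCV=1000
1: ✓ MOVMI  r0←0x9c
2: ✓ MOVLS  r4←0xae
3: · MOVVS
4: ✓ CMP  NZCV=1000
5: · SUBHI
6: · MOVGT
7: ✓ ADDCC  r2←0xfa
8: ✓ CMP  NZCV=0010
9: ✓ MOVPL  r2←0x35
10: · SUBLS

VAL = 0x9c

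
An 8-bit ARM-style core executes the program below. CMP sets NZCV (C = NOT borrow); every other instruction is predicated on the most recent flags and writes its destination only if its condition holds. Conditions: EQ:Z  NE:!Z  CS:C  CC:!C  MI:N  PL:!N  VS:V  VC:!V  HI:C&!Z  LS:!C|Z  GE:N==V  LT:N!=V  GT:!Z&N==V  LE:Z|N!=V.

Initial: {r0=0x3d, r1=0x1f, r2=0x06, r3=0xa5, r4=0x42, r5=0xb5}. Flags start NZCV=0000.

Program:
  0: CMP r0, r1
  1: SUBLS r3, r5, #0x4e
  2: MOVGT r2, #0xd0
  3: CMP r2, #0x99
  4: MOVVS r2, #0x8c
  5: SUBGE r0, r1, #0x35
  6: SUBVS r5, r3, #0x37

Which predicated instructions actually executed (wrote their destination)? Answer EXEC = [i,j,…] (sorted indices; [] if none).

0: ✓ CMP  NZCV=0010
1: · SUBLS
2: ✓ MOVGT  r2←0xd0
3: ✓ CMP  NZCV=0010
4: · MOVVS
5: ✓ SUBGE  r0←0xea
6: · SUBVS

EXEC = [2,5]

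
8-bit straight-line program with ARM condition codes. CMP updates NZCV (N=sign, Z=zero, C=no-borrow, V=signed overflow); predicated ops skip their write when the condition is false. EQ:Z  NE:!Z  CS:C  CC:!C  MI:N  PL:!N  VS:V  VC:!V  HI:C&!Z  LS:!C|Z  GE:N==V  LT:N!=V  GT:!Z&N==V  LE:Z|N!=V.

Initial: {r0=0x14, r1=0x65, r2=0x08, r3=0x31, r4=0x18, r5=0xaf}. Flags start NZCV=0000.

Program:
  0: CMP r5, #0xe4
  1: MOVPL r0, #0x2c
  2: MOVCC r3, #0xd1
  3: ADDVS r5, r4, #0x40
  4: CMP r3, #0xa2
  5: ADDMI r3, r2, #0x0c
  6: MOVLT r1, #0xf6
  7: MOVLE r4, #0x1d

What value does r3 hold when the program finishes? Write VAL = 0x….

[0] flags=1000 → (cmp)
[1] flags=1000 PL?F → skip
[2] flags=1000 CC?T → r3=0xd1
[3] flags=1000 VS?F → skip
[4] flags=0010 → (cmp)
[5] flags=0010 MI?F → skip
[6] flags=0010 LT?F → skip
[7] flags=0010 LE?F → skip

VAL = 0xd1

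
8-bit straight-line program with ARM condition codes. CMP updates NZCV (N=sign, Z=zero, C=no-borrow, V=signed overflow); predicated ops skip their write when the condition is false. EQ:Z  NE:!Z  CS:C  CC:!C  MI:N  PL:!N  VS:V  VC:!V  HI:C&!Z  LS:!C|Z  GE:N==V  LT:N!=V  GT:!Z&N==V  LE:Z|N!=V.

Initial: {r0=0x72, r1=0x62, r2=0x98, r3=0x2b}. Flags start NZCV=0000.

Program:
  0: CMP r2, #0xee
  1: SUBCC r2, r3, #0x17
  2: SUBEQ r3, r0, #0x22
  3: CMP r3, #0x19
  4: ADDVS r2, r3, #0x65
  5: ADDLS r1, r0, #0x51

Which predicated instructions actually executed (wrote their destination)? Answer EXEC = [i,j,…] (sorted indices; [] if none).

EXEC = [1]

0: ✓ CMP  NZCV=1000
1: ✓ SUBCC  r2←0x14
2: · SUBEQ
3: ✓ CMP  NZCV=0010
4: · ADDVS
5: · ADDLS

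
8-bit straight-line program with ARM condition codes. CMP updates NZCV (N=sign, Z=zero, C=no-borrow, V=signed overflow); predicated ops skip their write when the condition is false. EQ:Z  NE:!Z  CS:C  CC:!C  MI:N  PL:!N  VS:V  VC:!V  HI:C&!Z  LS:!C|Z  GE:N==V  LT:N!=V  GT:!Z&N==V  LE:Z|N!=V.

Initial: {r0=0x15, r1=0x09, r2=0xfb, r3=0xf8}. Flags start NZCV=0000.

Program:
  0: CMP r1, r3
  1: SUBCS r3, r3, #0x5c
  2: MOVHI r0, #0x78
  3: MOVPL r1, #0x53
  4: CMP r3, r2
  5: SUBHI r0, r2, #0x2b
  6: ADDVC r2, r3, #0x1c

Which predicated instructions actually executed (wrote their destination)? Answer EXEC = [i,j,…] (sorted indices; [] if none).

EXEC = [3,6]

0: ✓ CMP  NZCV=0000
1: · SUBCS
2: · MOVHI
3: ✓ MOVPL  r1←0x53
4: ✓ CMP  NZCV=1000
5: · SUBHI
6: ✓ ADDVC  r2←0x14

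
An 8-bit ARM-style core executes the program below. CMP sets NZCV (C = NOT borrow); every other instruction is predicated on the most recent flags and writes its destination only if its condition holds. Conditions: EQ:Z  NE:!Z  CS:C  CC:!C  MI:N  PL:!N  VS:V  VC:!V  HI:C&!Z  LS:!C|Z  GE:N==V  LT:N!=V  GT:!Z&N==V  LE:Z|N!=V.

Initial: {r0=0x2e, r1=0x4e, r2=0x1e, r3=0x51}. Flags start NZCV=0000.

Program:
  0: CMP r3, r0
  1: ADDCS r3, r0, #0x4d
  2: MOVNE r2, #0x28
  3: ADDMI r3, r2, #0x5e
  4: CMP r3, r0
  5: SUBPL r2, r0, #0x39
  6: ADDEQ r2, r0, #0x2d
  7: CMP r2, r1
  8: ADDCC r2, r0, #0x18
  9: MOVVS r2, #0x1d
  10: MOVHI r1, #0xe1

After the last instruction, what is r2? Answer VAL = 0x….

[0] flags=0010 → (cmp)
[1] flags=0010 CS?T → r3=0x7b
[2] flags=0010 NE?T → r2=0x28
[3] flags=0010 MI?F → skip
[4] flags=0010 → (cmp)
[5] flags=0010 PL?T → r2=0xf5
[6] flags=0010 EQ?F → skip
[7] flags=1010 → (cmp)
[8] flags=1010 CC?F → skip
[9] flags=1010 VS?F → skip
[10] flags=1010 HI?T → r1=0xe1

VAL = 0xf5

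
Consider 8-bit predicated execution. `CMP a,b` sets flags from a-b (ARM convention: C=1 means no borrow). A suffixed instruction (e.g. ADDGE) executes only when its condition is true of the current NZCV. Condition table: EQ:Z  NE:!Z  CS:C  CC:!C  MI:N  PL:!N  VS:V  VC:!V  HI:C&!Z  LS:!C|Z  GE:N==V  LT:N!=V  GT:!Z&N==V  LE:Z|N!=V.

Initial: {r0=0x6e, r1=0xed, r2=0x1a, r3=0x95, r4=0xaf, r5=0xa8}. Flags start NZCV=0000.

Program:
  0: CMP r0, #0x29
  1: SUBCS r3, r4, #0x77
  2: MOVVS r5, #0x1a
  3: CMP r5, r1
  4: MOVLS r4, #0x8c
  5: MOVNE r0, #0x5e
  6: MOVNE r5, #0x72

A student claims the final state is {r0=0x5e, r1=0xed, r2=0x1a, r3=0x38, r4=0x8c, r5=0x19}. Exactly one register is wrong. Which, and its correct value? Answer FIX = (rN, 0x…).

0: ✓ CMP  NZCV=0010
1: ✓ SUBCS  r3←0x38
2: · MOVVS
3: ✓ CMP  NZCV=1000
4: ✓ MOVLS  r4←0x8c
5: ✓ MOVNE  r0←0x5e
6: ✓ MOVNE  r5←0x72

FIX = (r5, 0x72)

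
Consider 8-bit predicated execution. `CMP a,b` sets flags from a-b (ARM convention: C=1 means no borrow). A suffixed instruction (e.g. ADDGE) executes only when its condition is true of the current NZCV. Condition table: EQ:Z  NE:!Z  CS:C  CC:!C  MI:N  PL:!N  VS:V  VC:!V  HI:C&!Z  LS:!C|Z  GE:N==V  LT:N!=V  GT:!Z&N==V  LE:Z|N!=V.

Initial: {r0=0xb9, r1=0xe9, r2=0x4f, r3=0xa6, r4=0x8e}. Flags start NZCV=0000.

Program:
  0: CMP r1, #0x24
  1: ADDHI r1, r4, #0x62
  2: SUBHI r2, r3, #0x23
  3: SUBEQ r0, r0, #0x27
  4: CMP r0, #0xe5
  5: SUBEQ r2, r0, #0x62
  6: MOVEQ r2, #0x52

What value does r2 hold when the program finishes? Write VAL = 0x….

VAL = 0x83

0: ✓ CMP  NZCV=1010
1: ✓ ADDHI  r1←0xf0
2: ✓ SUBHI  r2←0x83
3: · SUBEQ
4: ✓ CMP  NZCV=1000
5: · SUBEQ
6: · MOVEQ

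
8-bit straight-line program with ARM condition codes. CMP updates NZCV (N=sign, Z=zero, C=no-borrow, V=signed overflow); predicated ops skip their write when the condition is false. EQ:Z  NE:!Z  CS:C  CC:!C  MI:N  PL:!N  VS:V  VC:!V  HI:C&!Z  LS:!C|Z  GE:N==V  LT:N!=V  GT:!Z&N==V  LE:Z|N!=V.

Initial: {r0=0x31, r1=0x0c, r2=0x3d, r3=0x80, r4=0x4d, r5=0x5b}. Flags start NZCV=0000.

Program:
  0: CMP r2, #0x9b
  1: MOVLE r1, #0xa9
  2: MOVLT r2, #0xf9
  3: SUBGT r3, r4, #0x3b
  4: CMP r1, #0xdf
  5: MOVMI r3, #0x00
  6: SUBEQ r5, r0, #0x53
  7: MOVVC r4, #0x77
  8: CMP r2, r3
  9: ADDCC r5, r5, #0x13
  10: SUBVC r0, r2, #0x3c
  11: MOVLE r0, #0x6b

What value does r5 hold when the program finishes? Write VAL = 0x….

0: ✓ CMP  NZCV=1001
1: · MOVLE
2: · MOVLT
3: ✓ SUBGT  r3←0x12
4: ✓ CMP  NZCV=0000
5: · MOVMI
6: · SUBEQ
7: ✓ MOVVC  r4←0x77
8: ✓ CMP  NZCV=0010
9: · ADDCC
10: ✓ SUBVC  r0←0x01
11: · MOVLE

VAL = 0x5b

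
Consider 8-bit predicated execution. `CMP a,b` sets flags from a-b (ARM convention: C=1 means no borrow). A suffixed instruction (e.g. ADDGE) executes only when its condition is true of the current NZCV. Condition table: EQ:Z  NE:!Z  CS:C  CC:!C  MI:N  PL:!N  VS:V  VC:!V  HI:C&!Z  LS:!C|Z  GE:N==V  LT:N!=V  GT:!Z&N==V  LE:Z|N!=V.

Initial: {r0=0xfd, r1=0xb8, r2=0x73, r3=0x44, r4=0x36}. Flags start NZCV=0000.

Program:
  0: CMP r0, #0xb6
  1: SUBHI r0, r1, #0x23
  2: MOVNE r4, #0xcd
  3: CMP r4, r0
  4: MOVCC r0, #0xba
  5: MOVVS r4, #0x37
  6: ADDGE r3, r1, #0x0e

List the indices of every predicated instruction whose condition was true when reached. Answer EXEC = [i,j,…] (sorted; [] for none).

0: ✓ CMP  NZCV=0010
1: ✓ SUBHI  r0←0x95
2: ✓ MOVNE  r4←0xcd
3: ✓ CMP  NZCV=0010
4: · MOVCC
5: · MOVVS
6: ✓ ADDGE  r3←0xc6

EXEC = [1,2,6]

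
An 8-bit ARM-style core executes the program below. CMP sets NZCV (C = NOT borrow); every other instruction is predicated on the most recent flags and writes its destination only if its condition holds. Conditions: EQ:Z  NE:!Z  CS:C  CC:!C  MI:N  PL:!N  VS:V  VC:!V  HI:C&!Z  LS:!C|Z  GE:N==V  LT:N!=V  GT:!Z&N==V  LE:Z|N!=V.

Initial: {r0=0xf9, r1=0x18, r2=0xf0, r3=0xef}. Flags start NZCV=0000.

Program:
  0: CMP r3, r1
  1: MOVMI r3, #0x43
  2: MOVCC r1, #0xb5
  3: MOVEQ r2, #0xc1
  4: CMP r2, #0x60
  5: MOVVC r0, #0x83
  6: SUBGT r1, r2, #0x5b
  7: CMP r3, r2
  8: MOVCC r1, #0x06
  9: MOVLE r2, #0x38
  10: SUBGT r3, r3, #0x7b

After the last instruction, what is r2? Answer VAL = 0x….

VAL = 0xf0

[0] flags=1010 → (cmp)
[1] flags=1010 MI?T → r3=0x43
[2] flags=1010 CC?F → skip
[3] flags=1010 EQ?F → skip
[4] flags=1010 → (cmp)
[5] flags=1010 VC?T → r0=0x83
[6] flags=1010 GT?F → skip
[7] flags=0000 → (cmp)
[8] flags=0000 CC?T → r1=0x06
[9] flags=0000 LE?F → skip
[10] flags=0000 GT?T → r3=0xc8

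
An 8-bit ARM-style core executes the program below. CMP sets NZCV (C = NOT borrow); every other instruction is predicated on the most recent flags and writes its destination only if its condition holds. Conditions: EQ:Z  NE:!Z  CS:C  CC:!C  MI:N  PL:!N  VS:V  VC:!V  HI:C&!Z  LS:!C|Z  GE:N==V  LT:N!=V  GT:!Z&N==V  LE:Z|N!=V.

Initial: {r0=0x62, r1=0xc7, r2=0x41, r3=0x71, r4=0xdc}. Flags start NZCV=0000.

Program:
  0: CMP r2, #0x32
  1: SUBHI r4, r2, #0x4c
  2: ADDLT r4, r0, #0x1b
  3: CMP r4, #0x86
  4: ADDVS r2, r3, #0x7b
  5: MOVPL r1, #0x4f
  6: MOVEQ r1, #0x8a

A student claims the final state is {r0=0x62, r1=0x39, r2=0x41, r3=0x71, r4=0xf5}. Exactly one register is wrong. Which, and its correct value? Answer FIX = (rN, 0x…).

FIX = (r1, 0x4f)

[0] flags=0010 → (cmp)
[1] flags=0010 HI?T → r4=0xf5
[2] flags=0010 LT?F → skip
[3] flags=0010 → (cmp)
[4] flags=0010 VS?F → skip
[5] flags=0010 PL?T → r1=0x4f
[6] flags=0010 EQ?F → skip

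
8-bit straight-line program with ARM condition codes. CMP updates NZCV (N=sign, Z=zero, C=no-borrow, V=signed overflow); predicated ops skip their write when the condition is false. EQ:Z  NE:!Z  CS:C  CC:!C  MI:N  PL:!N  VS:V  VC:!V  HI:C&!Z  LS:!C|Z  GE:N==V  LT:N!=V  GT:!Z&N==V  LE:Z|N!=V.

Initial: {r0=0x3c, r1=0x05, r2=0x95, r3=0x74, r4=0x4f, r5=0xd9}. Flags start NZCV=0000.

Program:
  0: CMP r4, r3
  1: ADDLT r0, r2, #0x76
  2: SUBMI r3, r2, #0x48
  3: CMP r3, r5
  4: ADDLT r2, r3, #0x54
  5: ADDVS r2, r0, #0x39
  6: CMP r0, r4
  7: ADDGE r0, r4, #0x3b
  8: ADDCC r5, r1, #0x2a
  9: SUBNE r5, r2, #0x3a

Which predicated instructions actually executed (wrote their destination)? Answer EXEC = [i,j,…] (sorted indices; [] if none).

EXEC = [1,2,8,9]

0: ✓ CMP  NZCV=1000
1: ✓ ADDLT  r0←0x0b
2: ✓ SUBMI  r3←0x4d
3: ✓ CMP  NZCV=0000
4: · ADDLT
5: · ADDVS
6: ✓ CMP  NZCV=1000
7: · ADDGE
8: ✓ ADDCC  r5←0x2f
9: ✓ SUBNE  r5←0x5b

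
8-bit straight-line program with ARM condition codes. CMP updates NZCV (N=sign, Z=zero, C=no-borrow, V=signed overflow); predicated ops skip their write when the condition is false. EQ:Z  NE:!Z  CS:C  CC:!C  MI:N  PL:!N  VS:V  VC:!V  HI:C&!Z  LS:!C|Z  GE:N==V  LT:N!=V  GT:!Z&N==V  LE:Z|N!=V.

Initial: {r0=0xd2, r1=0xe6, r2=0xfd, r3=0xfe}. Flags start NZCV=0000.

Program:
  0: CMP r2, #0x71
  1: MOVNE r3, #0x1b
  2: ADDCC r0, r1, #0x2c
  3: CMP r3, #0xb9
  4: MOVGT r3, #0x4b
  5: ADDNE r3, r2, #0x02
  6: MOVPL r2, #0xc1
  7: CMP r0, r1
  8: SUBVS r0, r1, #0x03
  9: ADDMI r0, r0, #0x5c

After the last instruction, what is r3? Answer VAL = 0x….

[0] flags=1010 → (cmp)
[1] flags=1010 NE?T → r3=0x1b
[2] flags=1010 CC?F → skip
[3] flags=0000 → (cmp)
[4] flags=0000 GT?T → r3=0x4b
[5] flags=0000 NE?T → r3=0xff
[6] flags=0000 PL?T → r2=0xc1
[7] flags=1000 → (cmp)
[8] flags=1000 VS?F → skip
[9] flags=1000 MI?T → r0=0x2e

VAL = 0xff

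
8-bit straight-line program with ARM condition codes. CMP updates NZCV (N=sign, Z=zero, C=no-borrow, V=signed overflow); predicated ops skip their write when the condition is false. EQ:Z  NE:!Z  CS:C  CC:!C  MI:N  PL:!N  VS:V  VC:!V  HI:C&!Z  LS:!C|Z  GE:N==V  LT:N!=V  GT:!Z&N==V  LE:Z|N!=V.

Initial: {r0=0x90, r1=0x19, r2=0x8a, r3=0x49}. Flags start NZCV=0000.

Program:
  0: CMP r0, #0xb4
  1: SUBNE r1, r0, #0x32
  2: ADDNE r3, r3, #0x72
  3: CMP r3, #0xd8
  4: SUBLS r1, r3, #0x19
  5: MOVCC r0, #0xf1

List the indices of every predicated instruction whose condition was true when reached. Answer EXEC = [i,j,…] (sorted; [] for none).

[0] flags=1000 → (cmp)
[1] flags=1000 NE?T → r1=0x5e
[2] flags=1000 NE?T → r3=0xbb
[3] flags=1000 → (cmp)
[4] flags=1000 LS?T → r1=0xa2
[5] flags=1000 CC?T → r0=0xf1

EXEC = [1,2,4,5]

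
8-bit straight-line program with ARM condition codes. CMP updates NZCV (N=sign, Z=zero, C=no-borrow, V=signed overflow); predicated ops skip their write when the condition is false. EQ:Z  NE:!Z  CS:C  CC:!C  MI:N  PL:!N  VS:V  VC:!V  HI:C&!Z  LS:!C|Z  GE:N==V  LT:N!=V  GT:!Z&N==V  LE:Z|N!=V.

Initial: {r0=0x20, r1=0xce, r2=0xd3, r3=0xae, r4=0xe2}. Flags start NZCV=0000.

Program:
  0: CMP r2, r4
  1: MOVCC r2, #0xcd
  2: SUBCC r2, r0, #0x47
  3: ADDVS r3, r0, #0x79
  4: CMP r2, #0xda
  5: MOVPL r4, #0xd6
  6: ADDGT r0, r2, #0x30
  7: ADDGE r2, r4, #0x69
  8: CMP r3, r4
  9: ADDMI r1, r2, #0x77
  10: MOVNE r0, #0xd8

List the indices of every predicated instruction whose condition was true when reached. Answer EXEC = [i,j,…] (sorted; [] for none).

[0] flags=1000 → (cmp)
[1] flags=1000 CC?T → r2=0xcd
[2] flags=1000 CC?T → r2=0xd9
[3] flags=1000 VS?F → skip
[4] flags=1000 → (cmp)
[5] flags=1000 PL?F → skip
[6] flags=1000 GT?F → skip
[7] flags=1000 GE?F → skip
[8] flags=1000 → (cmp)
[9] flags=1000 MI?T → r1=0x50
[10] flags=1000 NE?T → r0=0xd8

EXEC = [1,2,9,10]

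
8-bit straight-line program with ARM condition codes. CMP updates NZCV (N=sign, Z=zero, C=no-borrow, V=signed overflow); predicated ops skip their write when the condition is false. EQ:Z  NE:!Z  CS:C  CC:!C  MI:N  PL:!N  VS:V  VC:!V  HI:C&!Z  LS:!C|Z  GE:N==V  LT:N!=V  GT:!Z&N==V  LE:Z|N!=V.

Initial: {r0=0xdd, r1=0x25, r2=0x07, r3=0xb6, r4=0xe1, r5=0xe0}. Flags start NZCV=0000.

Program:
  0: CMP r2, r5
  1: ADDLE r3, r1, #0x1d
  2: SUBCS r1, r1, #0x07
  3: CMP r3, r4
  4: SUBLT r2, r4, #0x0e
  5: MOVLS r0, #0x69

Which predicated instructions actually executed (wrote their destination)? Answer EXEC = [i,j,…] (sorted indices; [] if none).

EXEC = [4,5]

0: ✓ CMP  NZCV=0000
1: · ADDLE
2: · SUBCS
3: ✓ CMP  NZCV=1000
4: ✓ SUBLT  r2←0xd3
5: ✓ MOVLS  r0←0x69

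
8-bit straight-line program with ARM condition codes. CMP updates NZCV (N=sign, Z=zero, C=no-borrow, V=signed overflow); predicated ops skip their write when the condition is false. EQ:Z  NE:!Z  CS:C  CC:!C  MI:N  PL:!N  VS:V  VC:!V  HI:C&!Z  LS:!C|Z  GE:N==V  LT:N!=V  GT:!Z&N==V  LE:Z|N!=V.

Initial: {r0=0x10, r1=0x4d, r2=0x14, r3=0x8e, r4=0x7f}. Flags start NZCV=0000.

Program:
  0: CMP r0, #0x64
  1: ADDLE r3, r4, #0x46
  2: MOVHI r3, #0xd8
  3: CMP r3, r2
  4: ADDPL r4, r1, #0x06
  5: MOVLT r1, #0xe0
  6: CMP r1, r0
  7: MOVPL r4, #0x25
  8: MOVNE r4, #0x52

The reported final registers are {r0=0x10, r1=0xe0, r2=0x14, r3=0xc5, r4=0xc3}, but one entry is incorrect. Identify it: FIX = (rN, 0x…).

FIX = (r4, 0x52)

0: ✓ CMP  NZCV=1000
1: ✓ ADDLE  r3←0xc5
2: · MOVHI
3: ✓ CMP  NZCV=1010
4: · ADDPL
5: ✓ MOVLT  r1←0xe0
6: ✓ CMP  NZCV=1010
7: · MOVPL
8: ✓ MOVNE  r4←0x52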